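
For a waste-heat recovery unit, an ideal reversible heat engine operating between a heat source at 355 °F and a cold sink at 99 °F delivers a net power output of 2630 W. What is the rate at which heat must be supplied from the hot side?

Q̇_H ≈ 8369 W

T_H = 355 °F → (355 − 32) × 5/9 = 179.44 °C = 452.59 K.
T_C = 99 °F → (99 − 32) × 5/9 = 37.22 °C = 310.37 K.
Since the cycle is reversible, η = 1 − T_C/T_H = 1 − 310.37/452.59 = 0.3142.
Q_H = W/η = 2630/0.3142 = 8369 W.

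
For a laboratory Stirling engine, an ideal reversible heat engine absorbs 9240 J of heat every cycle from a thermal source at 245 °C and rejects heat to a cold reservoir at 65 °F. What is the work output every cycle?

W ≈ 4040 J

T_H = 245 °C → 245 + 273.15 = 518.15 K.
T_C = 65 °F → (65 − 32) × 5/9 = 18.33 °C = 291.48 K.
Carnot efficiency: η = 1 − T_C/T_H = 1 − 291.48/518.15 = 0.4375.
W = η·Q_H = 0.4375 × 9240 = 4040 J.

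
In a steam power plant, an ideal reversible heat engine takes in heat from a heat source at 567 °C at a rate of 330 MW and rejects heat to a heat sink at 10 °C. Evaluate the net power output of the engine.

Ẇ ≈ 219 MW

T_H = 567 °C → 567 + 273.15 = 840.15 K.
T_C = 10 °C → 10 + 273.15 = 283.15 K.
Carnot efficiency: η = 1 − T_C/T_H = 1 − 283.15/840.15 = 0.6630.
W = η·Q_H = 0.6630 × 330 = 219 MW.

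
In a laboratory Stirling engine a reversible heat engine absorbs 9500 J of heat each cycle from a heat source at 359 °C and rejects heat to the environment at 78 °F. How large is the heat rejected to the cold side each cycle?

Q_C ≈ 4489 J

T_H = 359 °C → 359 + 273.15 = 632.15 K.
T_C = 78 °F → (78 − 32) × 5/9 = 25.56 °C = 298.71 K.
Since the cycle is reversible, η = 1 − T_C/T_H = 1 − 298.71/632.15 = 0.5275.
For a reversible cycle Q_C/Q_H = T_C/T_H, so Q_C = 9500 × 298.71/632.15 = 4489 J.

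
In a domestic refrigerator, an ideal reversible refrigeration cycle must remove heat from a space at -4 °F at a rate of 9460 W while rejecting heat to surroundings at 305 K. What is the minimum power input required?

Ẇ_in ≈ 1940 W

T_C = -4 °F → (-4 − 32) × 5/9 = -20.00 °C = 253.15 K.
COP_R = T_C/(T_H − T_C) = 253.15/51.85 = 4.8824.
W = Q_C/COP_R = 9460/4.8824 = 1940 W.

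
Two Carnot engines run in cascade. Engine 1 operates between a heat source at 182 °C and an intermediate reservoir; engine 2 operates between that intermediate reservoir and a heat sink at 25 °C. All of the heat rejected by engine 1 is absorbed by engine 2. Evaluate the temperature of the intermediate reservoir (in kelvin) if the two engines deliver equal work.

T_m ≈ 377 K

T_H = 182 °C → 182 + 273.15 = 455.15 K.
T_C = 25 °C → 25 + 273.15 = 298.15 K.
For reversible stages Q_m = Q_H·(T_m/T_H). Setting W₁ = Q_H(1 − T_m/T_H) equal to W₂ = Q_m(1 − T_C/T_m) = Q_H·(T_m − T_C)/T_H gives T_H − T_m = T_m − T_C, so T_m = (T_H + T_C)/2 = (455.15 + 298.15)/2 = 377 K.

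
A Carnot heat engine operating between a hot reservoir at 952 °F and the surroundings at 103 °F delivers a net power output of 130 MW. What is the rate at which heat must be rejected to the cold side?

Q̇_C ≈ 86.2 MW

T_H = 952 °F → (952 − 32) × 5/9 = 511.11 °C = 784.26 K.
T_C = 103 °F → (103 − 32) × 5/9 = 39.44 °C = 312.59 K.
Since the cycle is reversible, η = 1 − T_C/T_H = 1 − 312.59/784.26 = 0.6014.
Since Q_C/Q_H = T_C/T_H and Q_H = W/η, Q_C = W·T_C/(T_H − T_C) = 130 × 312.59/471.67 = 86.2 MW.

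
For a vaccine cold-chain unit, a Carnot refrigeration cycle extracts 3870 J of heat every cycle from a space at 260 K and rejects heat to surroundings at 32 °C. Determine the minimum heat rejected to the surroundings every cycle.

T_H = 32 °C → 32 + 273.15 = 305.15 K.
For a reversible cycle Q_H/Q_C = T_H/T_C, so Q_H = Q_C·T_H/T_C = 3870 × 305.15/260.00 = 4540 J.

Q_H ≈ 4540 J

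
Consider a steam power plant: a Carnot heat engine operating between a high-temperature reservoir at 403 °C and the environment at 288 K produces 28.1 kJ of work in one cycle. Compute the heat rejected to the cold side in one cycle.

Q_C ≈ 20.85 kJ

T_H = 403 °C → 403 + 273.15 = 676.15 K.
Carnot efficiency: η = 1 − T_C/T_H = 1 − 288.00/676.15 = 0.5741.
Since Q_C/Q_H = T_C/T_H and Q_H = W/η, Q_C = W·T_C/(T_H − T_C) = 28.1 × 288.00/388.15 = 20.85 kJ.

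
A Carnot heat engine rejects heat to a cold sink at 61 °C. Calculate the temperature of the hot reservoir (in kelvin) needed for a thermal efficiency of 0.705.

T_C = 61 °C → 61 + 273.15 = 334.15 K.
From η = 1 − T_C/T_H, solving for T_H gives T_H = T_C/(1 − η) = 334.15/(1 − 0.705) = 1130 K.

T_H ≈ 1130 K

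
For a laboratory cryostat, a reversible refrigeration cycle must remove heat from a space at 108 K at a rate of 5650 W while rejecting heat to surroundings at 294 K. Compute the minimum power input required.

Ẇ_in ≈ 9731 W

Carnot COP: COP_R = T_C/(T_H − T_C) = 108.00/186.00 = 0.5806.
W = Q_C/COP_R = 5650/0.5806 = 9731 W.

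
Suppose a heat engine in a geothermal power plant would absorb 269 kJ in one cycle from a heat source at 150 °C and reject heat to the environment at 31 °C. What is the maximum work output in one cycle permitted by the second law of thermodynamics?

T_H = 150 °C → 150 + 273.15 = 423.15 K.
T_C = 31 °C → 31 + 273.15 = 304.15 K.
The second-law ceiling is the Carnot efficiency, η_max = 1 − T_C/T_H = 1 − 304.15/423.15 = 0.2812.
W_max = η_max · Q_H = 0.2812 × 269 = 75.6 kJ.

W_max ≈ 75.6 kJ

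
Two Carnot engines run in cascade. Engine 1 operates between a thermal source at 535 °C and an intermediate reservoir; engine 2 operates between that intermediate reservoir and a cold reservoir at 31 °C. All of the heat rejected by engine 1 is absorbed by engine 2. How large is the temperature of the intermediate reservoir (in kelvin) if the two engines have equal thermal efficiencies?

T_m ≈ 496 K

T_H = 535 °C → 535 + 273.15 = 808.15 K.
T_C = 31 °C → 31 + 273.15 = 304.15 K.
Equal efficiencies require 1 − T_m/T_H = 1 − T_C/T_m, i.e. T_m/T_H = T_C/T_m, so T_m = √(T_H·T_C) = √(808.15 × 304.15) = 496 K.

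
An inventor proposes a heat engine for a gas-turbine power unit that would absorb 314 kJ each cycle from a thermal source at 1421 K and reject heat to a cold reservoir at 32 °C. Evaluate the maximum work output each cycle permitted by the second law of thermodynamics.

T_C = 32 °C → 32 + 273.15 = 305.15 K.
By the Carnot theorem, η_max = 1 − T_C/T_H = 1 − 305.15/1421.00 = 0.7853.
W_max = η_max · Q_H = 0.7853 × 314 = 246.6 kJ.

W_max ≈ 246.6 kJ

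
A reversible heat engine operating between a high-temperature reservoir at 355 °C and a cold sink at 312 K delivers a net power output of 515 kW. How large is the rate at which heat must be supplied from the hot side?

T_H = 355 °C → 355 + 273.15 = 628.15 K.
η_rev = 1 − T_C/T_H = 1 − 312.00/628.15 = 0.5033.
Q_H = W/η = 515/0.5033 = 1020 kW.

Q̇_H ≈ 1020 kW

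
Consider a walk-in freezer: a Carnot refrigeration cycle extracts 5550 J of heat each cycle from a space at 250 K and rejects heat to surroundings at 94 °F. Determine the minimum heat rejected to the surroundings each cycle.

Q_H ≈ 6830 J

T_H = 94 °F → (94 − 32) × 5/9 = 34.44 °C = 307.59 K.
For a reversible cycle Q_H/Q_C = T_H/T_C, so Q_H = Q_C·T_H/T_C = 5550 × 307.59/250.00 = 6830 J.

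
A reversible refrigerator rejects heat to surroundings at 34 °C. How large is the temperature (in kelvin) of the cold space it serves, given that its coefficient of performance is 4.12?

T_C ≈ 247.2 K

T_H = 34 °C → 34 + 273.15 = 307.15 K.
COP_R = T_C/(T_H − T_C) ⇒ T_C = T_H·COP_R/(1 + COP_R) = 307.15 × 4.12/(1 + 4.12) = 247.2 K.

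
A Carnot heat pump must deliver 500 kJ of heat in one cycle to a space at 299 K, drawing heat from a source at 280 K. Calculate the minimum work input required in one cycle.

W_in ≈ 31.8 kJ

For a reversible heat pump, COP_HP = T_H/(T_H − T_C) = 299.00/19.00 = 15.7368.
W = Q_H/COP_HP = 500/15.7368 = 31.8 kJ.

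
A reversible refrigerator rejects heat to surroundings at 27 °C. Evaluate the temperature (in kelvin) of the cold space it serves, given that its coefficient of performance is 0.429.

T_H = 27 °C → 27 + 273.15 = 300.15 K.
COP_R = T_C/(T_H − T_C) ⇒ T_C = T_H·COP_R/(1 + COP_R) = 300.15 × 0.429/(1 + 0.429) = 90.11 K.

T_C ≈ 90.11 K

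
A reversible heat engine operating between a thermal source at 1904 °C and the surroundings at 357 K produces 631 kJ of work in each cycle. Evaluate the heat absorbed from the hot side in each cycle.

Q_H ≈ 755 kJ

T_H = 1904 °C → 1904 + 273.15 = 2177.15 K.
η_rev = 1 − T_C/T_H = 1 − 357.00/2177.15 = 0.8360.
Q_H = W/η = 631/0.8360 = 755 kJ.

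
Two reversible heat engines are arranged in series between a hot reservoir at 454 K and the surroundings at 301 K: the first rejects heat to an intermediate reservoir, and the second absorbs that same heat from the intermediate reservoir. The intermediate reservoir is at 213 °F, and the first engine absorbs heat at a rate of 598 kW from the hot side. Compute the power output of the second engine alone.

Ẇ₂ ≈ 95.8 kW

T_m = 213 °F → (213 − 32) × 5/9 = 100.56 °C = 373.71 K.
Heat entering the second stage: Q_m = Q_H·(T_m/T_H) = 598 × 373.71/454.00 = 492 kW.
Second-stage efficiency η₂ = 1 − T_C/T_m = 1 − 301.00/373.71 = 0.1946, so W₂ = η₂·Q_m = 95.8 kW.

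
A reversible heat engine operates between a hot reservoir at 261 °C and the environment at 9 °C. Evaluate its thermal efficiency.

T_H = 261 °C → 261 + 273.15 = 534.15 K.
T_C = 9 °C → 9 + 273.15 = 282.15 K.
The Carnot efficiency is η = 1 − T_C/T_H = 1 − 282.15/534.15 = 0.472.

η ≈ 0.472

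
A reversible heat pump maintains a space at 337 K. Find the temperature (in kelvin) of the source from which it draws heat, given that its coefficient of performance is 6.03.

T_C ≈ 281 K

COP_HP = T_H/(T_H − T_C) ⇒ T_C = T_H·(COP_HP − 1)/COP_HP = 337.00 × (6.03 − 1)/6.03 = 281 K.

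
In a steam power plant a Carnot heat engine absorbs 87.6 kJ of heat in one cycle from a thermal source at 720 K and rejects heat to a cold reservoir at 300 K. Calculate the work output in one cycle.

For a reversible engine, η = 1 − T_C/T_H = 1 − 300.00/720.00 = 0.5833.
W = η·Q_H = 0.5833 × 87.6 = 51.1 kJ.

W ≈ 51.1 kJ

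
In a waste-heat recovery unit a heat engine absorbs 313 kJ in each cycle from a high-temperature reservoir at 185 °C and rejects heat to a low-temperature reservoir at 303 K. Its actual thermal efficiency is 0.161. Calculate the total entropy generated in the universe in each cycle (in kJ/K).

ΔS_univ ≈ 0.184 kJ/K

T_H = 185 °C → 185 + 273.15 = 458.15 K.
W = η·Q_H = 0.161 × 313 = 50.39 kJ, so Q_C = Q_H − W = 262.6 kJ.
Entropy balance on the reservoirs: −Q_H/T_H = -0.6832 kJ/K, +Q_C/T_C = 0.8667 kJ/K.
ΔS_univ = −Q_H/T_H + Q_C/T_C = 0.184 kJ/K (> 0, since η = 0.161 < η_Carnot = 0.339).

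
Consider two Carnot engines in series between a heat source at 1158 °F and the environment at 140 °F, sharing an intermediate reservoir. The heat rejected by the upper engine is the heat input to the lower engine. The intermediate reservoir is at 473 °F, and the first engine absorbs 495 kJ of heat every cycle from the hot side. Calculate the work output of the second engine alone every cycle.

T_H = 1158 °F → (1158 − 32) × 5/9 = 625.56 °C = 898.71 K.
T_C = 140 °F → (140 − 32) × 5/9 = 60.00 °C = 333.15 K.
T_m = 473 °F → (473 − 32) × 5/9 = 245.00 °C = 518.15 K.
Heat entering the second stage: Q_m = Q_H·(T_m/T_H) = 495 × 518.15/898.71 = 285.4 kJ.
Second-stage efficiency η₂ = 1 − T_C/T_m = 1 − 333.15/518.15 = 0.3570, so W₂ = η₂·Q_m = 101.9 kJ.

W₂ ≈ 101.9 kJ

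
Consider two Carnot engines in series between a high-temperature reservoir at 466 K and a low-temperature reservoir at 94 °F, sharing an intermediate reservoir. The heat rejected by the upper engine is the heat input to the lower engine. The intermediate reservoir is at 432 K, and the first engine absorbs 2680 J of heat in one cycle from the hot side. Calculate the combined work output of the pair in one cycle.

T_C = 94 °F → (94 − 32) × 5/9 = 34.44 °C = 307.59 K.
Two reversible stages in series are equivalent to a single Carnot engine between T_H and T_C, so η_total = 1 − T_C/T_H = 1 − 307.59/466.00 = 0.3399.
W_total = η_total · Q_H = 0.3399 × 2680 = 911 J.

W_total ≈ 911 J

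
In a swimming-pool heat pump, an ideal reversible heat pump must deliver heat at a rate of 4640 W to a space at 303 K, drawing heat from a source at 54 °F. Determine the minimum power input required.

T_C = 54 °F → (54 − 32) × 5/9 = 12.22 °C = 285.37 K.
Reversible heating COP: COP_HP = T_H/(T_H − T_C) = 303.00/17.63 = 17.1888.
W = Q_H/COP_HP = 4640/17.1888 = 270 W.

Ẇ_in ≈ 270 W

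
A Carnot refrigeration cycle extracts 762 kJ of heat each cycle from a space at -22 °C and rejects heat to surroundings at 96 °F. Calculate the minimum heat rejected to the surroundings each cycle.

Q_H ≈ 937 kJ

T_H = 96 °F → (96 − 32) × 5/9 = 35.56 °C = 308.71 K.
T_C = -22 °C → -22 + 273.15 = 251.15 K.
For a reversible cycle Q_H/Q_C = T_H/T_C, so Q_H = Q_C·T_H/T_C = 762 × 308.71/251.15 = 937 kJ.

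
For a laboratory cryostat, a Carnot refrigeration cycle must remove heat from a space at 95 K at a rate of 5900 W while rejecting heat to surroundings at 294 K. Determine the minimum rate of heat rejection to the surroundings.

Q̇_H ≈ 18300 W

For a reversible cycle Q_H/Q_C = T_H/T_C, so Q_H = Q_C·T_H/T_C = 5900 × 294.00/95.00 = 18300 W.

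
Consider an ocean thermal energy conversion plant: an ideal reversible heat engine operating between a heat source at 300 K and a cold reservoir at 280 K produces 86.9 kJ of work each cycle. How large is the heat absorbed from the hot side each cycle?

The Carnot efficiency is η = 1 − T_C/T_H = 1 − 280.00/300.00 = 0.0667.
Q_H = W/η = 86.9/0.0667 = 1300 kJ.

Q_H ≈ 1300 kJ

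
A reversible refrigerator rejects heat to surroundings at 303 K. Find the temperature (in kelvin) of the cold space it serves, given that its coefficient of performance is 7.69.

T_C ≈ 268.1 K

COP_R = T_C/(T_H − T_C) ⇒ T_C = T_H·COP_R/(1 + COP_R) = 303.00 × 7.69/(1 + 7.69) = 268.1 K.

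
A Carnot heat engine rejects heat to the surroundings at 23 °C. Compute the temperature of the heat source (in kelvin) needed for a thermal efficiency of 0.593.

T_H ≈ 728 K

T_C = 23 °C → 23 + 273.15 = 296.15 K.
From η = 1 − T_C/T_H, solving for T_H gives T_H = T_C/(1 − η) = 296.15/(1 − 0.593) = 728 K.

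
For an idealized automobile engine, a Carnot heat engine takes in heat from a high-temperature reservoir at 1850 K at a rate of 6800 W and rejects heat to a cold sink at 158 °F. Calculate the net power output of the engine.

Ẇ ≈ 5539 W

T_C = 158 °F → (158 − 32) × 5/9 = 70.00 °C = 343.15 K.
The Carnot efficiency is η = 1 − T_C/T_H = 1 − 343.15/1850.00 = 0.8145.
W = η·Q_H = 0.8145 × 6800 = 5539 W.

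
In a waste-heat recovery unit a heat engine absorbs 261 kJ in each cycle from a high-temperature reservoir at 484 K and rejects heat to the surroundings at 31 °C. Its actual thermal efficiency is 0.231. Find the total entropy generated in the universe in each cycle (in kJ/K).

T_C = 31 °C → 31 + 273.15 = 304.15 K.
W = η·Q_H = 0.231 × 261 = 60.29 kJ, so Q_C = Q_H − W = 200.7 kJ.
Reservoir entropy changes: ΔS_H = −Q_H/T_H = −261/484.00 = -0.5393 kJ/K and ΔS_C = +Q_C/T_C = 200.7/304.15 = 0.6599 kJ/K.
ΔS_univ = −Q_H/T_H + Q_C/T_C = 0.1206 kJ/K (> 0, since η = 0.231 < η_Carnot = 0.372).

ΔS_univ ≈ 0.1206 kJ/K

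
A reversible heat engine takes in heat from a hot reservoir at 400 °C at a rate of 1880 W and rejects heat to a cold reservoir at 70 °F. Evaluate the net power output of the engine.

T_H = 400 °C → 400 + 273.15 = 673.15 K.
T_C = 70 °F → (70 − 32) × 5/9 = 21.11 °C = 294.26 K.
For a reversible engine, η = 1 − T_C/T_H = 1 − 294.26/673.15 = 0.5629.
W = η·Q_H = 0.5629 × 1880 = 1060 W.

Ẇ ≈ 1060 W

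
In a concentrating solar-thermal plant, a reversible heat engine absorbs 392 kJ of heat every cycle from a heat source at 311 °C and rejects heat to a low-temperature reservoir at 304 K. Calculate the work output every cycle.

W ≈ 188.0 kJ

T_H = 311 °C → 311 + 273.15 = 584.15 K.
For a reversible engine, η = 1 − T_C/T_H = 1 − 304.00/584.15 = 0.4796.
W = η·Q_H = 0.4796 × 392 = 188.0 kJ.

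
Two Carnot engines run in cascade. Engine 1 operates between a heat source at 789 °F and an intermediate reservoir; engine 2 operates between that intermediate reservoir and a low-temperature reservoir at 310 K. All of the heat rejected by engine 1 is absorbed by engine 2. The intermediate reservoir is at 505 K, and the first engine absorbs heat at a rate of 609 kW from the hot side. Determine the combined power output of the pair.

Ẇ_total ≈ 337 kW

T_H = 789 °F → (789 − 32) × 5/9 = 420.56 °C = 693.71 K.
Two reversible stages in series are equivalent to a single Carnot engine between T_H and T_C, so η_total = 1 − T_C/T_H = 1 − 310.00/693.71 = 0.5531.
W_total = η_total · Q_H = 0.5531 × 609 = 337 kW.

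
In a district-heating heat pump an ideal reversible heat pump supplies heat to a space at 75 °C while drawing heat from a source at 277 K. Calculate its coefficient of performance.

COP_HP ≈ 4.893

T_H = 75 °C → 75 + 273.15 = 348.15 K.
COP_HP = T_H/(T_H − T_C) = 348.15/(348.15 − 277.00) = 4.893.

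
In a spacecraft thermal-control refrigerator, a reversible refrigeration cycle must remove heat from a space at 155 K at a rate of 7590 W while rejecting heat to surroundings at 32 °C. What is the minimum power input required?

T_H = 32 °C → 32 + 273.15 = 305.15 K.
COP_R = T_C/(T_H − T_C) = 155.00/150.15 = 1.0323.
W = Q_C/COP_R = 7590/1.0323 = 7350 W.

Ẇ_in ≈ 7350 W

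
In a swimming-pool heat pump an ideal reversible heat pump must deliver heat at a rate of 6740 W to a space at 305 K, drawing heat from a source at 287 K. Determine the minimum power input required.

The Carnot heat-pump COP is COP_HP = T_H/(T_H − T_C) = 305.00/18.00 = 16.9444.
W = Q_H/COP_HP = 6740/16.9444 = 398 W.

Ẇ_in ≈ 398 W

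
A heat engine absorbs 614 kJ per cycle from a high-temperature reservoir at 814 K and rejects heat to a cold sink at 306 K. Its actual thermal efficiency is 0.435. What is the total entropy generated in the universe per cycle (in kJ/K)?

ΔS_univ ≈ 0.3794 kJ/K

W = η·Q_H = 0.435 × 614 = 267.1 kJ, so Q_C = Q_H − W = 346.9 kJ.
The hot reservoir loses entropy Q_H/T_H = 614/814.00 = 0.7543 kJ/K; the cold reservoir gains Q_C/T_C = 346.9/306.00 = 1.134 kJ/K.
ΔS_univ = −Q_H/T_H + Q_C/T_C = 0.3794 kJ/K (> 0, since η = 0.435 < η_Carnot = 0.624).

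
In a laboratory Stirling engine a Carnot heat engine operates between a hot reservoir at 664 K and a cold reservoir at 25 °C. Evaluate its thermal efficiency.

T_C = 25 °C → 25 + 273.15 = 298.15 K.
For a reversible engine, η = 1 − T_C/T_H = 1 − 298.15/664.00 = 0.551.

η ≈ 0.551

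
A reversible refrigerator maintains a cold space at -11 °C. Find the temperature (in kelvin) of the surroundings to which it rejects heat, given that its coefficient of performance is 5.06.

T_H ≈ 314 K

T_C = -11 °C → -11 + 273.15 = 262.15 K.
COP_R = T_C/(T_H − T_C) ⇒ T_H = T_C·(1 + 1/COP_R) = 262.15 × (1 + 1/5.06) = 314 K.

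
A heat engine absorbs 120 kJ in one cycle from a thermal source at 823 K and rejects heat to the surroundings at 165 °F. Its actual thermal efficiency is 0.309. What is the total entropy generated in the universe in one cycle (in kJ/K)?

T_C = 165 °F → (165 − 32) × 5/9 = 73.89 °C = 347.04 K.
W = η·Q_H = 0.309 × 120 = 37.08 kJ, so Q_C = Q_H − W = 82.92 kJ.
The hot reservoir loses entropy Q_H/T_H = 120/823.00 = 0.1458 kJ/K; the cold reservoir gains Q_C/T_C = 82.92/347.04 = 0.2389 kJ/K.
ΔS_univ = −Q_H/T_H + Q_C/T_C = 0.0931 kJ/K (> 0, since η = 0.309 < η_Carnot = 0.578).

ΔS_univ ≈ 0.0931 kJ/K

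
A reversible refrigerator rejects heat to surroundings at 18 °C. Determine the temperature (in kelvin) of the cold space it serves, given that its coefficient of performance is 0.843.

T_H = 18 °C → 18 + 273.15 = 291.15 K.
COP_R = T_C/(T_H − T_C) ⇒ T_C = T_H·COP_R/(1 + COP_R) = 291.15 × 0.843/(1 + 0.843) = 133 K.

T_C ≈ 133 K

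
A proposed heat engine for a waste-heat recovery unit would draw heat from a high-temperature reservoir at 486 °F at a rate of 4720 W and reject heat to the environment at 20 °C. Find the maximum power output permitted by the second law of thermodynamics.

T_H = 486 °F → (486 − 32) × 5/9 = 252.22 °C = 525.37 K.
T_C = 20 °C → 20 + 273.15 = 293.15 K.
The upper bound on efficiency is η_max = 1 − T_C/T_H = 1 − 293.15/525.37 = 0.4420.
W_max = η_max · Q_H = 0.4420 × 4720 = 2090 W.

Ẇ_max ≈ 2090 W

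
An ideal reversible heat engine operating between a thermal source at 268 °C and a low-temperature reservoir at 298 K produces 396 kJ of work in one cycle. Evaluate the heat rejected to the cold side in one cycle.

T_H = 268 °C → 268 + 273.15 = 541.15 K.
η_rev = 1 − T_C/T_H = 1 − 298.00/541.15 = 0.4493.
Since Q_C/Q_H = T_C/T_H and Q_H = W/η, Q_C = W·T_C/(T_H − T_C) = 396 × 298.00/243.15 = 485.3 kJ.

Q_C ≈ 485.3 kJ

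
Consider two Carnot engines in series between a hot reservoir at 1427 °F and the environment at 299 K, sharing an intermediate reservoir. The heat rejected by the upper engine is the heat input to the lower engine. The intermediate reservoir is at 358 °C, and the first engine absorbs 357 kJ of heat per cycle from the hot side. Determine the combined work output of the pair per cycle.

T_H = 1427 °F → (1427 − 32) × 5/9 = 775.00 °C = 1048.15 K.
Two reversible stages in series are equivalent to a single Carnot engine between T_H and T_C, so η_total = 1 − T_C/T_H = 1 − 299.00/1048.15 = 0.7147.
W_total = η_total · Q_H = 0.7147 × 357 = 255 kJ.

W_total ≈ 255 kJ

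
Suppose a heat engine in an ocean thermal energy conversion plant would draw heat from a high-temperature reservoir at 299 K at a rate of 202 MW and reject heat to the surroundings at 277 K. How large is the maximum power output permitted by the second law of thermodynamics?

Ẇ_max ≈ 14.9 MW

No engine can exceed the Carnot limit: η_max = 1 − T_C/T_H = 1 − 277.00/299.00 = 0.0736.
W_max = η_max · Q_H = 0.0736 × 202 = 14.9 MW.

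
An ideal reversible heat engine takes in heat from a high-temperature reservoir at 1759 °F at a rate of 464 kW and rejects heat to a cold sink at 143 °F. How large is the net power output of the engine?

Ẇ ≈ 338 kW

T_H = 1759 °F → (1759 − 32) × 5/9 = 959.44 °C = 1232.59 K.
T_C = 143 °F → (143 − 32) × 5/9 = 61.67 °C = 334.82 K.
Carnot efficiency: η = 1 − T_C/T_H = 1 − 334.82/1232.59 = 0.7284.
W = η·Q_H = 0.7284 × 464 = 338 kW.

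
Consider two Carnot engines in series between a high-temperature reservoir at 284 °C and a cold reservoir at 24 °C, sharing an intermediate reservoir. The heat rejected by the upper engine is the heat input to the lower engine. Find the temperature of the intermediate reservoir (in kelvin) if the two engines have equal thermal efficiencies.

T_m ≈ 407 K

T_H = 284 °C → 284 + 273.15 = 557.15 K.
T_C = 24 °C → 24 + 273.15 = 297.15 K.
Equal efficiencies require 1 − T_m/T_H = 1 − T_C/T_m, i.e. T_m/T_H = T_C/T_m, so T_m = √(T_H·T_C) = √(557.15 × 297.15) = 407 K.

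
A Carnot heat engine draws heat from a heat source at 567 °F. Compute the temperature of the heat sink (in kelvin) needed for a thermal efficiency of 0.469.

T_C ≈ 303 K

T_H = 567 °F → (567 − 32) × 5/9 = 297.22 °C = 570.37 K.
From η = 1 − T_C/T_H, T_C = T_H·(1 − η) = 570.37 × (1 − 0.469) = 303 K.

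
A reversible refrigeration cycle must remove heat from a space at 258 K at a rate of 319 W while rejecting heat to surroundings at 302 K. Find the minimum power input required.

Ẇ_in ≈ 54.4 W

COP_R = T_C/(T_H − T_C) = 258.00/44.00 = 5.8636.
W = Q_C/COP_R = 319/5.8636 = 54.4 W.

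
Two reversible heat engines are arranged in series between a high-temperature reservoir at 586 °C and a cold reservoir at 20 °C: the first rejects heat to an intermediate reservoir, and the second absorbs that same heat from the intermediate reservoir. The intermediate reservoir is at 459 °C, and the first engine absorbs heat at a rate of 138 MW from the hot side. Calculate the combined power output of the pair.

Ẇ_total ≈ 90.9 MW

T_H = 586 °C → 586 + 273.15 = 859.15 K.
T_C = 20 °C → 20 + 273.15 = 293.15 K.
Two reversible stages in series are equivalent to a single Carnot engine between T_H and T_C, so η_total = 1 − T_C/T_H = 1 − 293.15/859.15 = 0.6588.
W_total = η_total · Q_H = 0.6588 × 138 = 90.9 MW.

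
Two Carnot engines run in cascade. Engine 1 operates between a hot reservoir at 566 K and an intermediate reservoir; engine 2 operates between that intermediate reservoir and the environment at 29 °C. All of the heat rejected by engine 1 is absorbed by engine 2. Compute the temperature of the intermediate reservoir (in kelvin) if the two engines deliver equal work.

T_C = 29 °C → 29 + 273.15 = 302.15 K.
For reversible stages Q_m = Q_H·(T_m/T_H). Setting W₁ = Q_H(1 − T_m/T_H) equal to W₂ = Q_m(1 − T_C/T_m) = Q_H·(T_m − T_C)/T_H gives T_H − T_m = T_m − T_C, so T_m = (T_H + T_C)/2 = (566.00 + 302.15)/2 = 434 K.

T_m ≈ 434 K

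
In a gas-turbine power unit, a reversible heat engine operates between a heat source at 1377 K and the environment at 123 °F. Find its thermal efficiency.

T_C = 123 °F → (123 − 32) × 5/9 = 50.56 °C = 323.71 K.
η_rev = 1 − T_C/T_H = 1 − 323.71/1377.00 = 0.765.

η ≈ 0.765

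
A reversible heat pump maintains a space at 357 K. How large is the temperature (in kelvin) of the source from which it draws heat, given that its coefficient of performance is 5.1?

T_C ≈ 287 K

COP_HP = T_H/(T_H − T_C) ⇒ T_C = T_H·(COP_HP − 1)/COP_HP = 357.00 × (5.1 − 1)/5.1 = 287 K.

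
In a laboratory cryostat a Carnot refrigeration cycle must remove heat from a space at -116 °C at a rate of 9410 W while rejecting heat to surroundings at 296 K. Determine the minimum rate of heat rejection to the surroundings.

Q̇_H ≈ 17720 W

T_C = -116 °C → -116 + 273.15 = 157.15 K.
For a reversible cycle Q_H/Q_C = T_H/T_C, so Q_H = Q_C·T_H/T_C = 9410 × 296.00/157.15 = 17720 W.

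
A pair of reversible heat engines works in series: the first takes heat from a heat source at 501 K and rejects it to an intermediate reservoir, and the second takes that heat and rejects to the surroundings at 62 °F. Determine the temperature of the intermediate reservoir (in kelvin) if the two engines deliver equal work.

T_C = 62 °F → (62 − 32) × 5/9 = 16.67 °C = 289.82 K.
For reversible stages Q_m = Q_H·(T_m/T_H). Setting W₁ = Q_H(1 − T_m/T_H) equal to W₂ = Q_m(1 − T_C/T_m) = Q_H·(T_m − T_C)/T_H gives T_H − T_m = T_m − T_C, so T_m = (T_H + T_C)/2 = (501.00 + 289.82)/2 = 395 K.

T_m ≈ 395 K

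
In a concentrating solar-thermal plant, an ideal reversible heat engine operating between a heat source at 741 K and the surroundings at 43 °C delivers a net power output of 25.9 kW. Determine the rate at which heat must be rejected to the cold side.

T_C = 43 °C → 43 + 273.15 = 316.15 K.
The Carnot efficiency is η = 1 − T_C/T_H = 1 − 316.15/741.00 = 0.5733.
Since Q_C/Q_H = T_C/T_H and Q_H = W/η, Q_C = W·T_C/(T_H − T_C) = 25.9 × 316.15/424.85 = 19.3 kW.

Q̇_C ≈ 19.3 kW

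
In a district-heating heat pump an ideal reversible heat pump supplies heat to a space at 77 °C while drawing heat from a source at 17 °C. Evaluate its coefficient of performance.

COP_HP ≈ 5.836

T_H = 77 °C → 77 + 273.15 = 350.15 K.
T_C = 17 °C → 17 + 273.15 = 290.15 K.
For a reversible heat pump, COP_HP = T_H/(T_H − T_C) = 350.15/(350.15 − 290.15) = 5.836.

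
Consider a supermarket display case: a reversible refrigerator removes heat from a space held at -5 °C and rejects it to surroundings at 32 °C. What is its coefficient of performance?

T_H = 32 °C → 32 + 273.15 = 305.15 K.
T_C = -5 °C → -5 + 273.15 = 268.15 K.
For a reversible refrigerator, COP_R = T_C/(T_H − T_C) = 268.15/(305.15 − 268.15) = 7.247.

COP_R ≈ 7.247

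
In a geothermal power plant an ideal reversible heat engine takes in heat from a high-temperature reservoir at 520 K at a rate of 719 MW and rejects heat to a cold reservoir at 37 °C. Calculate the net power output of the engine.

T_C = 37 °C → 37 + 273.15 = 310.15 K.
η_rev = 1 − T_C/T_H = 1 − 310.15/520.00 = 0.4036.
W = η·Q_H = 0.4036 × 719 = 290 MW.

Ẇ ≈ 290 MW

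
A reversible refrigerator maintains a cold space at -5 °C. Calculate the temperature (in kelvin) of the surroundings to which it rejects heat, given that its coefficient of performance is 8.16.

T_H ≈ 301 K

T_C = -5 °C → -5 + 273.15 = 268.15 K.
COP_R = T_C/(T_H − T_C) ⇒ T_H = T_C·(1 + 1/COP_R) = 268.15 × (1 + 1/8.16) = 301 K.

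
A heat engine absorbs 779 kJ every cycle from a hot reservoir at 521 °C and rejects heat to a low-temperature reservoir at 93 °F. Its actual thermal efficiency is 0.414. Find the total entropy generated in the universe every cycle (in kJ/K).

T_H = 521 °C → 521 + 273.15 = 794.15 K.
T_C = 93 °F → (93 − 32) × 5/9 = 33.89 °C = 307.04 K.
W = η·Q_H = 0.414 × 779 = 322.5 kJ, so Q_C = Q_H − W = 456.5 kJ.
Reservoir entropy changes: ΔS_H = −Q_H/T_H = −779/794.15 = -0.9809 kJ/K and ΔS_C = +Q_C/T_C = 456.5/307.04 = 1.487 kJ/K.
ΔS_univ = −Q_H/T_H + Q_C/T_C = 0.506 kJ/K (> 0, since η = 0.414 < η_Carnot = 0.613).

ΔS_univ ≈ 0.506 kJ/K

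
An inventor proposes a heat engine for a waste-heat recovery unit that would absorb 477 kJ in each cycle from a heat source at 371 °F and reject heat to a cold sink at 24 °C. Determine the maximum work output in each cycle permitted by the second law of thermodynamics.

W_max ≈ 169.9 kJ

T_H = 371 °F → (371 − 32) × 5/9 = 188.33 °C = 461.48 K.
T_C = 24 °C → 24 + 273.15 = 297.15 K.
The second-law ceiling is the Carnot efficiency, η_max = 1 − T_C/T_H = 1 − 297.15/461.48 = 0.3561.
W_max = η_max · Q_H = 0.3561 × 477 = 169.9 kJ.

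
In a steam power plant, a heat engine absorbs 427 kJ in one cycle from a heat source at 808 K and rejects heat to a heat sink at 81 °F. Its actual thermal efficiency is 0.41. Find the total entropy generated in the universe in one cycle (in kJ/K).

ΔS_univ ≈ 0.310 kJ/K

T_C = 81 °F → (81 − 32) × 5/9 = 27.22 °C = 300.37 K.
W = η·Q_H = 0.41 × 427 = 175.1 kJ, so Q_C = Q_H − W = 251.9 kJ.
The hot reservoir loses entropy Q_H/T_H = 427/808.00 = 0.5285 kJ/K; the cold reservoir gains Q_C/T_C = 251.9/300.37 = 0.8387 kJ/K.
ΔS_univ = −Q_H/T_H + Q_C/T_C = 0.310 kJ/K (> 0, since η = 0.41 < η_Carnot = 0.628).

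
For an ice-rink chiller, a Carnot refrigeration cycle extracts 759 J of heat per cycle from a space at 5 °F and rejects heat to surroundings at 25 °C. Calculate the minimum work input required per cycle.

W_in ≈ 118 J

T_H = 25 °C → 25 + 273.15 = 298.15 K.
T_C = 5 °F → (5 − 32) × 5/9 = -15.00 °C = 258.15 K.
COP_R = T_C/(T_H − T_C) = 258.15/40.00 = 6.4537.
W = Q_C/COP_R = 759/6.4537 = 118 J.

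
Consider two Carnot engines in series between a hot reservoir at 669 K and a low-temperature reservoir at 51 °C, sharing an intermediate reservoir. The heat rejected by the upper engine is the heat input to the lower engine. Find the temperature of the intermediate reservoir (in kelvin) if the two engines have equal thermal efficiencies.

T_C = 51 °C → 51 + 273.15 = 324.15 K.
Equal efficiencies require 1 − T_m/T_H = 1 − T_C/T_m, i.e. T_m/T_H = T_C/T_m, so T_m = √(T_H·T_C) = √(669.00 × 324.15) = 466 K.

T_m ≈ 466 K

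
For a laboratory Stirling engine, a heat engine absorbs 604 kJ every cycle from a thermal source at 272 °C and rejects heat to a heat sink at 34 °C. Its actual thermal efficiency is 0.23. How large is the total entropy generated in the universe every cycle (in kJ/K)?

ΔS_univ ≈ 0.406 kJ/K

T_H = 272 °C → 272 + 273.15 = 545.15 K.
T_C = 34 °C → 34 + 273.15 = 307.15 K.
W = η·Q_H = 0.23 × 604 = 138.9 kJ, so Q_C = Q_H − W = 465.1 kJ.
The hot reservoir loses entropy Q_H/T_H = 604/545.15 = 1.108 kJ/K; the cold reservoir gains Q_C/T_C = 465.1/307.15 = 1.514 kJ/K.
ΔS_univ = −Q_H/T_H + Q_C/T_C = 0.406 kJ/K (> 0, since η = 0.23 < η_Carnot = 0.437).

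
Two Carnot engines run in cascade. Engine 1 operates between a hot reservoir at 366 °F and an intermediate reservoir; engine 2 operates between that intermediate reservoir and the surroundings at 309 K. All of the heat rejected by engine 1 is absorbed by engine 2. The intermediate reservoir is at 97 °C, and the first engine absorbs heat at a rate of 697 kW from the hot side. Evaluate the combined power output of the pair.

Ẇ_total ≈ 227 kW

T_H = 366 °F → (366 − 32) × 5/9 = 185.56 °C = 458.71 K.
Two reversible stages in series are equivalent to a single Carnot engine between T_H and T_C, so η_total = 1 − T_C/T_H = 1 − 309.00/458.71 = 0.3264.
W_total = η_total · Q_H = 0.3264 × 697 = 227 kW.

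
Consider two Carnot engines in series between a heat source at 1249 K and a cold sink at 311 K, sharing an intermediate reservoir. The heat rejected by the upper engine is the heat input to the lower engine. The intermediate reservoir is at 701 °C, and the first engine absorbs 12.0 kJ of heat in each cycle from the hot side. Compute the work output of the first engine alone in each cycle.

W₁ ≈ 2.64 kJ

T_m = 701 °C → 701 + 273.15 = 974.15 K.
First-stage efficiency η₁ = 1 − T_m/T_H = 1 − 974.15/1249.00 = 0.2201.
W₁ = η₁·Q_H = 0.2201 × 12.0 = 2.64 kJ.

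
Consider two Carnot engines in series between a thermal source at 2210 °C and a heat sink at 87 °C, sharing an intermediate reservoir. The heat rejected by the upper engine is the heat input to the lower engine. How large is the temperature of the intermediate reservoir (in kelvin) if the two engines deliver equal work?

T_m ≈ 1420 K

T_H = 2210 °C → 2210 + 273.15 = 2483.15 K.
T_C = 87 °C → 87 + 273.15 = 360.15 K.
For reversible stages Q_m = Q_H·(T_m/T_H). Setting W₁ = Q_H(1 − T_m/T_H) equal to W₂ = Q_m(1 − T_C/T_m) = Q_H·(T_m − T_C)/T_H gives T_H − T_m = T_m − T_C, so T_m = (T_H + T_C)/2 = (2483.15 + 360.15)/2 = 1420 K.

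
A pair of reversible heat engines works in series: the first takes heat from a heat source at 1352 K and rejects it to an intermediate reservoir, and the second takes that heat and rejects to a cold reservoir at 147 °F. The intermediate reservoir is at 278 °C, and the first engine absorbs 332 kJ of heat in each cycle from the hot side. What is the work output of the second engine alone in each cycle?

W₂ ≈ 52.6 kJ

T_C = 147 °F → (147 − 32) × 5/9 = 63.89 °C = 337.04 K.
T_m = 278 °C → 278 + 273.15 = 551.15 K.
Heat entering the second stage: Q_m = Q_H·(T_m/T_H) = 332 × 551.15/1352.00 = 135 kJ.
Second-stage efficiency η₂ = 1 − T_C/T_m = 1 − 337.04/551.15 = 0.3885, so W₂ = η₂·Q_m = 52.6 kJ.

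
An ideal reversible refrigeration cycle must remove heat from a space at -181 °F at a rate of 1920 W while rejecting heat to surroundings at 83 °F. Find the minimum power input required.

T_H = 83 °F → (83 − 32) × 5/9 = 28.33 °C = 301.48 K.
T_C = -181 °F → (-181 − 32) × 5/9 = -118.33 °C = 154.82 K.
The reversible coefficient of performance is COP_R = T_C/(T_H − T_C) = 154.82/146.67 = 1.0556.
W = Q_C/COP_R = 1920/1.0556 = 1820 W.

Ẇ_in ≈ 1820 W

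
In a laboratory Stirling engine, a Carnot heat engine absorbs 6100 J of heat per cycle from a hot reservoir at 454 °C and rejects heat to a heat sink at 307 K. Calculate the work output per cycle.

T_H = 454 °C → 454 + 273.15 = 727.15 K.
The Carnot efficiency is η = 1 − T_C/T_H = 1 − 307.00/727.15 = 0.5778.
W = η·Q_H = 0.5778 × 6100 = 3520 J.

W ≈ 3520 J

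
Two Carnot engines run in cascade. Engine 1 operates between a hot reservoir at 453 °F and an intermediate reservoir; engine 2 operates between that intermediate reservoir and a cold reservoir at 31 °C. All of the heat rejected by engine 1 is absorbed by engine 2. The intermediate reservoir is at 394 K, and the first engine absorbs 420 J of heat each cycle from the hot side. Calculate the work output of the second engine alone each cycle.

T_H = 453 °F → (453 − 32) × 5/9 = 233.89 °C = 507.04 K.
T_C = 31 °C → 31 + 273.15 = 304.15 K.
Heat entering the second stage: Q_m = Q_H·(T_m/T_H) = 420 × 394.00/507.04 = 326 J.
Second-stage efficiency η₂ = 1 − T_C/T_m = 1 − 304.15/394.00 = 0.2280, so W₂ = η₂·Q_m = 74.4 J.

W₂ ≈ 74.4 J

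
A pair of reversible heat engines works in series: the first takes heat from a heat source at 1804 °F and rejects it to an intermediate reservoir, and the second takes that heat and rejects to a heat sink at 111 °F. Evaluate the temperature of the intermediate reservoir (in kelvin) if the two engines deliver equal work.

T_H = 1804 °F → (1804 − 32) × 5/9 = 984.44 °C = 1257.59 K.
T_C = 111 °F → (111 − 32) × 5/9 = 43.89 °C = 317.04 K.
For reversible stages Q_m = Q_H·(T_m/T_H). Setting W₁ = Q_H(1 − T_m/T_H) equal to W₂ = Q_m(1 − T_C/T_m) = Q_H·(T_m − T_C)/T_H gives T_H − T_m = T_m − T_C, so T_m = (T_H + T_C)/2 = (1257.59 + 317.04)/2 = 787.3 K.

T_m ≈ 787.3 K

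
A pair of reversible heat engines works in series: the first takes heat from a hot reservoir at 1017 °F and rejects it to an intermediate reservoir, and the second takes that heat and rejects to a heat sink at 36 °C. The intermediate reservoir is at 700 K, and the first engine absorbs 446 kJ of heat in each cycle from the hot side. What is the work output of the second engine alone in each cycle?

W₂ ≈ 212.5 kJ

T_H = 1017 °F → (1017 − 32) × 5/9 = 547.22 °C = 820.37 K.
T_C = 36 °C → 36 + 273.15 = 309.15 K.
Heat entering the second stage: Q_m = Q_H·(T_m/T_H) = 446 × 700.00/820.37 = 380.6 kJ.
Second-stage efficiency η₂ = 1 − T_C/T_m = 1 − 309.15/700.00 = 0.5584, so W₂ = η₂·Q_m = 212.5 kJ.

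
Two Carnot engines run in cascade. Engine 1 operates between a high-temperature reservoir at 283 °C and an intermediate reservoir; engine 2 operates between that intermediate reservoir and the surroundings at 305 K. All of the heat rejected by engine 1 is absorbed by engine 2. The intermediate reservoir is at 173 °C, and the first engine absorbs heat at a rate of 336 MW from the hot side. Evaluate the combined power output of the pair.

Ẇ_total ≈ 152 MW

T_H = 283 °C → 283 + 273.15 = 556.15 K.
Two reversible stages in series are equivalent to a single Carnot engine between T_H and T_C, so η_total = 1 − T_C/T_H = 1 − 305.00/556.15 = 0.4516.
W_total = η_total · Q_H = 0.4516 × 336 = 152 MW.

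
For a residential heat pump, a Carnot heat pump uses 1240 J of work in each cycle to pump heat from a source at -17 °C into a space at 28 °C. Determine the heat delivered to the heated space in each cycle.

T_H = 28 °C → 28 + 273.15 = 301.15 K.
T_C = -17 °C → -17 + 273.15 = 256.15 K.
For a reversible heat pump, COP_HP = T_H/(T_H − T_C) = 301.15/45.00 = 6.6922.
Q_H = COP_HP · W = 6.6922 × 1240 = 8300 J.

Q_H ≈ 8300 J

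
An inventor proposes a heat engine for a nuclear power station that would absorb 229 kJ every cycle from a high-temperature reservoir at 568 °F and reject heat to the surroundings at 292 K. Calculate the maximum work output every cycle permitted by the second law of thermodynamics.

T_H = 568 °F → (568 − 32) × 5/9 = 297.78 °C = 570.93 K.
By the Carnot theorem, η_max = 1 − T_C/T_H = 1 − 292.00/570.93 = 0.4886.
W_max = η_max · Q_H = 0.4886 × 229 = 111.9 kJ.

W_max ≈ 111.9 kJ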